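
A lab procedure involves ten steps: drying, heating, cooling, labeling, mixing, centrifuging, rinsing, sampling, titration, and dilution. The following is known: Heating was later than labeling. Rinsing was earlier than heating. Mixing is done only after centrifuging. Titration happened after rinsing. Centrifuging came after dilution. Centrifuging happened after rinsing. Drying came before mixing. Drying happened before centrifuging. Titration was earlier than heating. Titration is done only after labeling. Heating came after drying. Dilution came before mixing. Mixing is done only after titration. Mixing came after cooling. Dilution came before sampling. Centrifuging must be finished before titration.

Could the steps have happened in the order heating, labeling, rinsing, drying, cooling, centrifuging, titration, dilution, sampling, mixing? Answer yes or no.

no

The constraints require rinsing before heating, but in the proposed sequence heating appears ahead of rinsing. That one violation is enough.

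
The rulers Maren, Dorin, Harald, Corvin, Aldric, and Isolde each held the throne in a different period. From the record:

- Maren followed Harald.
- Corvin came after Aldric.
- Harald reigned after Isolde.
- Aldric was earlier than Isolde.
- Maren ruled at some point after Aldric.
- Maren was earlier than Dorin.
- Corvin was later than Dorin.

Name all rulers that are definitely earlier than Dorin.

Aldric, Harald, Isolde, Maren

Directly stated before Dorin: Maren.
Aldric reaches Dorin via Aldric → Maren → Dorin.
Harald reaches Dorin via Harald → Maren → Dorin.
Isolde reaches Dorin via Isolde → Harald → Maren → Dorin.
No chain forces Corvin ahead of Dorin.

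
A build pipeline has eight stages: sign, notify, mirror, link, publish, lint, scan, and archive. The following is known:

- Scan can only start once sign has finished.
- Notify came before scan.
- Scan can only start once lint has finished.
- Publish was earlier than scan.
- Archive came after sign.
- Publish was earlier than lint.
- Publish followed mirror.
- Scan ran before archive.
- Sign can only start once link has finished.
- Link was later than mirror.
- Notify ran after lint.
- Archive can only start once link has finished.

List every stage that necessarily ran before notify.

lint, mirror, publish

Directly stated before notify: lint.
Mirror reaches notify via mirror → publish → lint → notify.
Publish reaches notify via publish → lint → notify.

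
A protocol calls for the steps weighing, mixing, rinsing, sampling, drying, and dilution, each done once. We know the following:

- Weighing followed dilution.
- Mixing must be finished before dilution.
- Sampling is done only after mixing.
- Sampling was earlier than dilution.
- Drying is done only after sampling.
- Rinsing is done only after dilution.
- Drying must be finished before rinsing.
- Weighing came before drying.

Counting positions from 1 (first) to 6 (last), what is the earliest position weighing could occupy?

4

Dilution, mixing, and sampling must all come before weighing — 3 forced predecessors.
Nothing else is forced ahead of weighing, so its earliest slot is position 3 + 1 = 4.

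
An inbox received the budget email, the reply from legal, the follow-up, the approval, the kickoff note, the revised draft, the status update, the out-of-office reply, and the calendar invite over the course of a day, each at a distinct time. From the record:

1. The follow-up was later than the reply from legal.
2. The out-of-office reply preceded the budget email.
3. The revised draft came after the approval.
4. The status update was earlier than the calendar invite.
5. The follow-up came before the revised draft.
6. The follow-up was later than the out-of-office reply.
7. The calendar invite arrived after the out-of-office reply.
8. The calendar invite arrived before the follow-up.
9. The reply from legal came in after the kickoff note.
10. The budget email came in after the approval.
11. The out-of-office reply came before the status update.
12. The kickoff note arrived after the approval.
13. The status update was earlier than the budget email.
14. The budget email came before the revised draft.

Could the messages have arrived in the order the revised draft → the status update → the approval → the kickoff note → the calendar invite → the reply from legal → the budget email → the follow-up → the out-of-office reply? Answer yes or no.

The constraints require the approval before the revised draft, but in the proposed sequence the revised draft appears ahead of the approval. That one violation is enough.

no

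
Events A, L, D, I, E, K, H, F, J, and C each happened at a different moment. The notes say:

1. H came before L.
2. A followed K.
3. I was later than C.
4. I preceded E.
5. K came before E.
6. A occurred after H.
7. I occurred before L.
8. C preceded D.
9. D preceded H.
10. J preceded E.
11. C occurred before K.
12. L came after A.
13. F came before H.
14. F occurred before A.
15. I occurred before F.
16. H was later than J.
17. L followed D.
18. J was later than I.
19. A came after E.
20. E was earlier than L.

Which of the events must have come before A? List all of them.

Directly stated before A: E, F, H, and K.
C reaches A via C → K → A.
D reaches A via D → H → A.
I reaches A via I → F → A.
Likewise J reaches A by chaining the stated constraints.

C, D, E, F, H, I, J, K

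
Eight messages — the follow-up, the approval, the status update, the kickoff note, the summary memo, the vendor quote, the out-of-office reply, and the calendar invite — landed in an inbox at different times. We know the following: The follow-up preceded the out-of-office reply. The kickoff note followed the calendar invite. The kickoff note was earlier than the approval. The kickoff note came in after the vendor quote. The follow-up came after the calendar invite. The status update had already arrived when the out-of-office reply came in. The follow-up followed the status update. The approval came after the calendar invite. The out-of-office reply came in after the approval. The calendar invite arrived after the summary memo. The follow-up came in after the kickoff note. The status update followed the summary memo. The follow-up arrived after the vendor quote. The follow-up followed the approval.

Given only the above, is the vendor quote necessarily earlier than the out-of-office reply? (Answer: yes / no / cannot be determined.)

yes

Chain the constraints: the vendor quote → the follow-up → the out-of-office reply. Each link is directly stated, so the vendor quote comes before the out-of-office reply.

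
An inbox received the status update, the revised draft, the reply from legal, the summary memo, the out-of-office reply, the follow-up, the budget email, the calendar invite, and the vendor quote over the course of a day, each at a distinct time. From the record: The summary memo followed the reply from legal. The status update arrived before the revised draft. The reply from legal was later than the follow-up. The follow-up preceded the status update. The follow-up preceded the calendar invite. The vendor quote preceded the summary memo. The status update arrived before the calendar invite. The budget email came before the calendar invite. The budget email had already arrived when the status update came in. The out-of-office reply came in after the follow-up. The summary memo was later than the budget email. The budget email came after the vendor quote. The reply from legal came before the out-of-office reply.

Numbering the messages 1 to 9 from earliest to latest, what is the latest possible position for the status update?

The status update must come before the calendar invite and the revised draft — 2 messages forced after it.
Everything else can be placed before the status update in some valid order, so the status update can sit as late as position 9 − 2 = 7.

7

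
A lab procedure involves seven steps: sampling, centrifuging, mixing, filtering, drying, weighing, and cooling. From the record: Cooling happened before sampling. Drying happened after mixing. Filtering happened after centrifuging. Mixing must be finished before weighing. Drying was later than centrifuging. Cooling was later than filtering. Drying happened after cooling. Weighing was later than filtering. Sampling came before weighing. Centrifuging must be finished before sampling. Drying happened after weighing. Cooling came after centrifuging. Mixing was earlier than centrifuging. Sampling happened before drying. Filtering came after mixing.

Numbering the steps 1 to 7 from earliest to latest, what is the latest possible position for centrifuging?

Centrifuging must come before cooling, drying, filtering, sampling, and weighing — 5 steps forced after it.
Everything else can be placed before centrifuging in some valid order, so centrifuging can sit as late as position 7 − 5 = 2.

2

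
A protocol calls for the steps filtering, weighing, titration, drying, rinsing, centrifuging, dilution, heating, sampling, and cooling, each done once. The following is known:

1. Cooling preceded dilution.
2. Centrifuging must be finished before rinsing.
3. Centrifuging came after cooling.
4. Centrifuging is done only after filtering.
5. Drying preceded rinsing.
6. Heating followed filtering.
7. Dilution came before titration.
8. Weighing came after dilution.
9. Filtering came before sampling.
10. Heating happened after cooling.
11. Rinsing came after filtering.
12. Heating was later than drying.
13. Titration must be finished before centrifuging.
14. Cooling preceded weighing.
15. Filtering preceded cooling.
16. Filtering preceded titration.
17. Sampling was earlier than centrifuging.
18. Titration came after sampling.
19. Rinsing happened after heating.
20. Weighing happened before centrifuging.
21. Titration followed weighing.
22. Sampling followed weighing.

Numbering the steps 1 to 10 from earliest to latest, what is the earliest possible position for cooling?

2

Filtering must come before cooling — 1 forced predecessor.
Nothing else is forced ahead of cooling, so its earliest slot is position 1 + 1 = 2.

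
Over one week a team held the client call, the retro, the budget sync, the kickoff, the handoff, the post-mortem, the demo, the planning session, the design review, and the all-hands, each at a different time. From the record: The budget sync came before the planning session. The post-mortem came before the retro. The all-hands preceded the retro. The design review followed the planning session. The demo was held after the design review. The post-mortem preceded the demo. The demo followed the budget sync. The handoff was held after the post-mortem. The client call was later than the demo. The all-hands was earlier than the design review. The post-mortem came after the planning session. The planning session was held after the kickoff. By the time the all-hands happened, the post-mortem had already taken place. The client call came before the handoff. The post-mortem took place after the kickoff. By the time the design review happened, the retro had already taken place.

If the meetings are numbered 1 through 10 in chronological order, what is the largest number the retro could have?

The retro must come before the client call, the demo, the design review, and the handoff — 4 meetings forced after it.
Everything else can be placed before the retro in some valid order, so the retro can sit as late as position 10 − 4 = 6.

6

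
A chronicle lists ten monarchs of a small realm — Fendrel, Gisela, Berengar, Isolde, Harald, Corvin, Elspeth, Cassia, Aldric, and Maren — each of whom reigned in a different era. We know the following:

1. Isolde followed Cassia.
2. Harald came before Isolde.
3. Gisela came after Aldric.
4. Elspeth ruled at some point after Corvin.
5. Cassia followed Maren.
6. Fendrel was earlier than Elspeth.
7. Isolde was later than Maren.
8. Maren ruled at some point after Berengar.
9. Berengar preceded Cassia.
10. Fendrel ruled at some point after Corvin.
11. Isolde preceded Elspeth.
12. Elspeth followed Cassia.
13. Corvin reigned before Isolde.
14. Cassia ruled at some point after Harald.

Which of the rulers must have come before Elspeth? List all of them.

Directly stated before Elspeth: Cassia, Corvin, Fendrel, and Isolde.
Berengar reaches Elspeth via Berengar → Cassia → Elspeth.
Harald reaches Elspeth via Harald → Cassia → Elspeth.
Maren reaches Elspeth via Maren → Isolde → Elspeth.

Berengar, Cassia, Corvin, Fendrel, Harald, Isolde, Maren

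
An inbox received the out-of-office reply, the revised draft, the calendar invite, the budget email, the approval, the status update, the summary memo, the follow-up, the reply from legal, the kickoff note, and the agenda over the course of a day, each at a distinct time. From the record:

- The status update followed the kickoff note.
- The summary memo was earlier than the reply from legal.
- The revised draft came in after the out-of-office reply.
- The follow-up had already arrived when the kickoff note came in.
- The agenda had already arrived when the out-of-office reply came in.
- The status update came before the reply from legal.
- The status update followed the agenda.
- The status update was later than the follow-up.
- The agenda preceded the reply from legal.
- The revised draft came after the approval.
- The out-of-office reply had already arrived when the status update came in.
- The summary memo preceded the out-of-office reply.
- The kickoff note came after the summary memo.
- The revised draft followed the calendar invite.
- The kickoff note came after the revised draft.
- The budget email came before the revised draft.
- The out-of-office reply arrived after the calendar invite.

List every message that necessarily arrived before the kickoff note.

the agenda, the approval, the budget email, the calendar invite, the follow-up, the out-of-office reply, the revised draft, the summary memo

Directly stated before the kickoff note: the follow-up, the revised draft, and the summary memo.
The agenda reaches the kickoff note via the agenda → the out-of-office reply → the revised draft → the kickoff note.
The approval reaches the kickoff note via the approval → the revised draft → the kickoff note.
The budget email reaches the kickoff note via the budget email → the revised draft → the kickoff note.
Likewise the calendar invite and the out-of-office reply each reach the kickoff note by chaining the stated constraints.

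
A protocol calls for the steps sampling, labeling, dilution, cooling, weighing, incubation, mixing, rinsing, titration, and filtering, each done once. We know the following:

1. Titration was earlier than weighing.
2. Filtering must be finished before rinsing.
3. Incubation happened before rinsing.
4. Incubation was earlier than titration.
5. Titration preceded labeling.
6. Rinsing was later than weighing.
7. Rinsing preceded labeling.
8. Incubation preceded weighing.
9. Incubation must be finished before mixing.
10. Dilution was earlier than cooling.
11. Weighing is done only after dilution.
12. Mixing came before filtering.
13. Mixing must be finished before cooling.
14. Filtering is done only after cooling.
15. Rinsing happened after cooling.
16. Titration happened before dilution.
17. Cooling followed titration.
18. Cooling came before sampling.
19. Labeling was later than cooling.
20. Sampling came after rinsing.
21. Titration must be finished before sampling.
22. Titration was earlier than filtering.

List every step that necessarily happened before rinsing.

cooling, dilution, filtering, incubation, mixing, titration, weighing

Directly stated before rinsing: cooling, filtering, incubation, and weighing.
Dilution reaches rinsing via dilution → cooling → rinsing.
Mixing reaches rinsing via mixing → cooling → rinsing.
Titration reaches rinsing via titration → filtering → rinsing.
No chain forces labeling (or any of the others) ahead of rinsing.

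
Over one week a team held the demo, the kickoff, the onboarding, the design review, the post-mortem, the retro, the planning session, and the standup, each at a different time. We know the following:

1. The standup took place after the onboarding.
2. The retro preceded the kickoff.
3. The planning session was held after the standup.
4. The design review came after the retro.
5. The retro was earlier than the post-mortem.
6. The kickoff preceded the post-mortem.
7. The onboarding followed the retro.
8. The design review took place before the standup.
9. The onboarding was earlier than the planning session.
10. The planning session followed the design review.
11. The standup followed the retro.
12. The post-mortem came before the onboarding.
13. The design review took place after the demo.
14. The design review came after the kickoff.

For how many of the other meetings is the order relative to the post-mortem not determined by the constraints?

Forced before the post-mortem: the kickoff and the retro; forced after the post-mortem: the onboarding, the planning session, and the standup.
That leaves the demo and the design review with no forced order relative to the post-mortem — 2.

2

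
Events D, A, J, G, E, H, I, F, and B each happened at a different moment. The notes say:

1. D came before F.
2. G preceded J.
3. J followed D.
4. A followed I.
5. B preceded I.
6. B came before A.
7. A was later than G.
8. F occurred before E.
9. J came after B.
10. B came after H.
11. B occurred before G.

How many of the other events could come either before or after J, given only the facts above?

Forced before J: B, D, G, and H.
That leaves A, E, F, and I with no forced order relative to J — 4.

4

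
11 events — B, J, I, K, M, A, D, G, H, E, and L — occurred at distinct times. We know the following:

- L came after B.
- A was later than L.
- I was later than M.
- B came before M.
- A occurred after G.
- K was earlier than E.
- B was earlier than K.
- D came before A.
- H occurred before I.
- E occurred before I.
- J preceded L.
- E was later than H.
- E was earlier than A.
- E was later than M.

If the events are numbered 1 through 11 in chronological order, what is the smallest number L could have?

B and J must both come before L — 2 forced predecessors.
Nothing else is forced ahead of L, so its earliest slot is position 2 + 1 = 3.

3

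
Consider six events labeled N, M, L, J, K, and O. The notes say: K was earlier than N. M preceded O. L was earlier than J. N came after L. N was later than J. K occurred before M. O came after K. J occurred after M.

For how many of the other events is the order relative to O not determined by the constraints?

Forced before O: K and M.
That leaves J, L, and N with no forced order relative to O — 3.

3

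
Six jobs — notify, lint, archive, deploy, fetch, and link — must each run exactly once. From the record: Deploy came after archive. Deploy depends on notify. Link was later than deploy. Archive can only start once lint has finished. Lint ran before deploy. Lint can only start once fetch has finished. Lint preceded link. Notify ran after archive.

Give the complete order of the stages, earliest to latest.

fetch, lint, archive, notify, deploy, link

The constraints fix every adjacent pair, so only one ordering works:
fetch → lint → archive → notify → deploy → link.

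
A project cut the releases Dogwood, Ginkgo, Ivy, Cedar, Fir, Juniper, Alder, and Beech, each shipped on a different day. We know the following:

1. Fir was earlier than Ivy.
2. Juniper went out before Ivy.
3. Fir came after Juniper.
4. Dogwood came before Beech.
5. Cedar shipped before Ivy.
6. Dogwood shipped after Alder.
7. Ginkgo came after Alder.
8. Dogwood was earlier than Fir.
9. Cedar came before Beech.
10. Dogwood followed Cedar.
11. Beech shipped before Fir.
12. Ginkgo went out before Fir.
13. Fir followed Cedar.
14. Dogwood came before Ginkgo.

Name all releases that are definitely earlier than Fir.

Alder, Beech, Cedar, Dogwood, Ginkgo, Juniper

Directly stated before Fir: Beech, Cedar, Dogwood, Ginkgo, and Juniper.
Alder reaches Fir via Alder → Dogwood → Fir.
No chain forces Ivy ahead of Fir.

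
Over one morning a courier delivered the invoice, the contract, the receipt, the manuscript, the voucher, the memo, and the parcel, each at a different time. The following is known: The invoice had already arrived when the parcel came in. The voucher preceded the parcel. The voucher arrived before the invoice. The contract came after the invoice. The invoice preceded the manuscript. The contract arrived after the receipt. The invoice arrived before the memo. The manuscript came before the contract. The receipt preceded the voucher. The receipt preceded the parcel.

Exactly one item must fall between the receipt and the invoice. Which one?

Tracing the constraints gives the receipt → the voucher → the invoice, so the voucher sits after the receipt and before the invoice.
No other item is forced both after the receipt and before the invoice.

the voucher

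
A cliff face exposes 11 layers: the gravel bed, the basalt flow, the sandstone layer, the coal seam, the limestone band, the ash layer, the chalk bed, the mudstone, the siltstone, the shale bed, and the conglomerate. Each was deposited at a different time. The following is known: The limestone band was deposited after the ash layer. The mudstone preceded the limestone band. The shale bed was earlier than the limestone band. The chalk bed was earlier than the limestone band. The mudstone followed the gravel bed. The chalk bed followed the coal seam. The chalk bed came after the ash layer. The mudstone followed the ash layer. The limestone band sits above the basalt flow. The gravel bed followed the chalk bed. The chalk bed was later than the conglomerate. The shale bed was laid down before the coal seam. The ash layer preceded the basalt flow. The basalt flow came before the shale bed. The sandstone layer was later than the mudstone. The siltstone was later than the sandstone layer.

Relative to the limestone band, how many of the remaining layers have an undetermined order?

Forced before the limestone band: the ash layer, the basalt flow, the chalk bed, the coal seam, the conglomerate, the gravel bed, the mudstone, and the shale bed.
That leaves the sandstone layer and the siltstone with no forced order relative to the limestone band — 2.

2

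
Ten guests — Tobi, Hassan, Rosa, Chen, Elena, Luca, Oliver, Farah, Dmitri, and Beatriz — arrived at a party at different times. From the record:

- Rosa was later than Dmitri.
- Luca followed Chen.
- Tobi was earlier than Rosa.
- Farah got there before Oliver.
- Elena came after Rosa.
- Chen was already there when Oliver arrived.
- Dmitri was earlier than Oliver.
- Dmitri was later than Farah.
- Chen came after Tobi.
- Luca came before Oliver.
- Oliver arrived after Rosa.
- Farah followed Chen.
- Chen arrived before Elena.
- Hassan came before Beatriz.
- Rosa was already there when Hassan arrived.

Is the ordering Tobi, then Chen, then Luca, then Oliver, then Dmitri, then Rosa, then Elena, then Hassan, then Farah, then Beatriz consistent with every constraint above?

no

The constraints require Dmitri before Oliver, but in the proposed sequence Oliver appears ahead of Dmitri. That one violation is enough.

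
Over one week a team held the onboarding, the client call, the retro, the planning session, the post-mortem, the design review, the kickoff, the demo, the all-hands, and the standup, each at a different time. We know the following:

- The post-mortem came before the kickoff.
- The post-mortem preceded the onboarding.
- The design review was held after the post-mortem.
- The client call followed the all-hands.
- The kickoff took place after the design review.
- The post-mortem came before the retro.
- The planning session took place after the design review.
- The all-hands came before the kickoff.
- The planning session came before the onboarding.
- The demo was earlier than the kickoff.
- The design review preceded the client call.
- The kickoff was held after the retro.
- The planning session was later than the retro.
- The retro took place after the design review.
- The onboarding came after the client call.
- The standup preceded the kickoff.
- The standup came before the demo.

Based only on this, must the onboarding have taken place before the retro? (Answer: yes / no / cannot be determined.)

Tracing the constraints gives the retro → the planning session → the onboarding, so the retro must come before the onboarding.
That means the onboarding cannot be before the retro.

no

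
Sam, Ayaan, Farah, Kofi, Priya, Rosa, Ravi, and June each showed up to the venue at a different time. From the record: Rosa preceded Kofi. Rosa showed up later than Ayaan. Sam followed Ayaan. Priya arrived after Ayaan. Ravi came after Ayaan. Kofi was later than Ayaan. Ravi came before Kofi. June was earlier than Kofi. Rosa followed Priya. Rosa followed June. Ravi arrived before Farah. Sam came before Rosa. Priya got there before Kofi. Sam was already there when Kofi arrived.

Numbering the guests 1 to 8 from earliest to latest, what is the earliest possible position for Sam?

2

Ayaan must come before Sam — 1 forced predecessor.
Nothing else is forced ahead of Sam, so their earliest slot is position 1 + 1 = 2.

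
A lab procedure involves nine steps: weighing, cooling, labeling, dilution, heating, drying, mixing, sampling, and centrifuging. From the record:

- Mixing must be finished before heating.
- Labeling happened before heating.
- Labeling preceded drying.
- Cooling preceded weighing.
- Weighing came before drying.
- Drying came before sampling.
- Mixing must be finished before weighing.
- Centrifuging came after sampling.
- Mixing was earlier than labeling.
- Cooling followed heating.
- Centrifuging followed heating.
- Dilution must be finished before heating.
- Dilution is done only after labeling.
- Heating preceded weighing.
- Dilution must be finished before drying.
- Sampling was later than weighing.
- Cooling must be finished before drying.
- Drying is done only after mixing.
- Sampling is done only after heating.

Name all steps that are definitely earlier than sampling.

cooling, dilution, drying, heating, labeling, mixing, weighing

Directly stated before sampling: drying, heating, and weighing.
Cooling reaches sampling via cooling → weighing → sampling.
Dilution reaches sampling via dilution → heating → sampling.
Labeling reaches sampling via labeling → drying → sampling.
Likewise mixing reaches sampling by chaining the stated constraints.
No chain forces centrifuging ahead of sampling.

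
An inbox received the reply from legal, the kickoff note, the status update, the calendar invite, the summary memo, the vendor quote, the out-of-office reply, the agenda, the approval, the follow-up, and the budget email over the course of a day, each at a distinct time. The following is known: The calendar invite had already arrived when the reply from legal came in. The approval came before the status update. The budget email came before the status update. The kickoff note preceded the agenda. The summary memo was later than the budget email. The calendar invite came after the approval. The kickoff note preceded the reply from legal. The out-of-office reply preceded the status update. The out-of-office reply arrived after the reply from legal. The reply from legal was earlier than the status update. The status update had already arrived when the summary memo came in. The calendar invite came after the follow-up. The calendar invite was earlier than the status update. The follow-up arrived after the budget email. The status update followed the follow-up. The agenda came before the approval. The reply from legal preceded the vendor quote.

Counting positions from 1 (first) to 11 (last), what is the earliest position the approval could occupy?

The agenda and the kickoff note must both come before the approval — 2 forced predecessors.
Nothing else is forced ahead of the approval, so its earliest slot is position 2 + 1 = 3.

3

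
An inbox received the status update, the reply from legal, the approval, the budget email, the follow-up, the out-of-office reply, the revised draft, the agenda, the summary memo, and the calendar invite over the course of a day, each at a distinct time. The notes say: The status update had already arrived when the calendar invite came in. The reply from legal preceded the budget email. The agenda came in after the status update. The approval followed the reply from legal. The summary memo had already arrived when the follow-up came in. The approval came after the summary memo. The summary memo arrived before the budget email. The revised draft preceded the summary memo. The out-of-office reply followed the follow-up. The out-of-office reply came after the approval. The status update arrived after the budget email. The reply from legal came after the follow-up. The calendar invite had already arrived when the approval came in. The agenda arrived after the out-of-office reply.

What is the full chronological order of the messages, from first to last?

The constraints fix every adjacent pair, so only one ordering works:
the revised draft → the summary memo → the follow-up → the reply from legal → the budget email → the status update → the calendar invite → the approval → the out-of-office reply → the agenda.

the revised draft, the summary memo, the follow-up, the reply from legal, the budget email, the status update, the calendar invite, the approval, the out-of-office reply, the agenda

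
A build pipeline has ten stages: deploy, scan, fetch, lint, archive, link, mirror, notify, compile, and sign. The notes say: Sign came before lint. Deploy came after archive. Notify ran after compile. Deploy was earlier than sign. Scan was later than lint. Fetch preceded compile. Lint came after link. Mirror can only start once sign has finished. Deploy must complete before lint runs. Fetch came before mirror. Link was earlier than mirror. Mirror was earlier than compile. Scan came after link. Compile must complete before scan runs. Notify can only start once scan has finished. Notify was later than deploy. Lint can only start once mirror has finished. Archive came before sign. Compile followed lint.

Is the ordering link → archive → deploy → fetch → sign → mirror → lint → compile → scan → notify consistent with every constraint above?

yes

Check each stated constraint against the proposed order — e.g. deploy is ahead of notify; link is ahead of scan. Every pair is in the required order; nothing is violated.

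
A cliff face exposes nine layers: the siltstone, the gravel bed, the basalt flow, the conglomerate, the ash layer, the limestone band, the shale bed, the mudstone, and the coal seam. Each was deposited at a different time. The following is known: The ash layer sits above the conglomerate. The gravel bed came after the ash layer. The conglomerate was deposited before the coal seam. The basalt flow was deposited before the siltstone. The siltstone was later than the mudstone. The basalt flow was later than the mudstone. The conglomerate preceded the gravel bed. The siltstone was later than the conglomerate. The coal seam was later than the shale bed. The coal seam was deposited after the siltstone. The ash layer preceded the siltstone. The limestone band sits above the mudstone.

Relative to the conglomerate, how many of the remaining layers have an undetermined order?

Forced after the conglomerate: the ash layer, the coal seam, the gravel bed, and the siltstone.
That leaves the basalt flow, the limestone band, the mudstone, and the shale bed with no forced order relative to the conglomerate — 4.

4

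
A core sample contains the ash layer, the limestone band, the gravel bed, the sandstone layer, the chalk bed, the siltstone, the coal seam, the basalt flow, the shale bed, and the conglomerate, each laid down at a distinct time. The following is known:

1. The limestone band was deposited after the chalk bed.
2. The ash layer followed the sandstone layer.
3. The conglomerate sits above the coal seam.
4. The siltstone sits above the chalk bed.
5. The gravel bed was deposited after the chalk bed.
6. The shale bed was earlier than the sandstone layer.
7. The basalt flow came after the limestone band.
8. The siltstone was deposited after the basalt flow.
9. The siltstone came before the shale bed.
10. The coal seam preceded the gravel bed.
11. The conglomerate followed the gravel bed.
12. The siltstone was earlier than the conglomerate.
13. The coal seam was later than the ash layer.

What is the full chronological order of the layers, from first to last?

The constraints fix every adjacent pair, so only one ordering works:
the chalk bed → the limestone band → the basalt flow → the siltstone → the shale bed → the sandstone layer → the ash layer → the coal seam → the gravel bed → the conglomerate.

the chalk bed, the limestone band, the basalt flow, the siltstone, the shale bed, the sandstone layer, the ash layer, the coal seam, the gravel bed, the conglomerate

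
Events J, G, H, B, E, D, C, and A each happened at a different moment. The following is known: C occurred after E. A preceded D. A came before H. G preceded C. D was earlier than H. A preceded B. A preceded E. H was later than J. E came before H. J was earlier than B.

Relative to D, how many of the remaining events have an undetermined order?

5

Forced before D: A; forced after D: H.
That leaves B, C, E, G, and J with no forced order relative to D — 5.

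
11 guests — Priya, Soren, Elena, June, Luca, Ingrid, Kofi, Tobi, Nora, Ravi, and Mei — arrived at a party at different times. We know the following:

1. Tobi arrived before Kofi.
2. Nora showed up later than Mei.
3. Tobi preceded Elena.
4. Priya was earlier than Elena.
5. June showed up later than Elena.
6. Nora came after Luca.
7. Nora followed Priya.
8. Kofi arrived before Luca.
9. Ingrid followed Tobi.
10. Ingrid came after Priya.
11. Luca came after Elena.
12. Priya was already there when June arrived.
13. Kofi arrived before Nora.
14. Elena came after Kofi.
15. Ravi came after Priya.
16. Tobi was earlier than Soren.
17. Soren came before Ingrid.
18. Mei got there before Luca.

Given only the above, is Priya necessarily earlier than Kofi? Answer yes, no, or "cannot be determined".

cannot be determined

No chain of stated constraints runs from Priya to Kofi, and none runs from Kofi to Priya either.
So the relative order of Priya and Kofi is not fixed by the given facts.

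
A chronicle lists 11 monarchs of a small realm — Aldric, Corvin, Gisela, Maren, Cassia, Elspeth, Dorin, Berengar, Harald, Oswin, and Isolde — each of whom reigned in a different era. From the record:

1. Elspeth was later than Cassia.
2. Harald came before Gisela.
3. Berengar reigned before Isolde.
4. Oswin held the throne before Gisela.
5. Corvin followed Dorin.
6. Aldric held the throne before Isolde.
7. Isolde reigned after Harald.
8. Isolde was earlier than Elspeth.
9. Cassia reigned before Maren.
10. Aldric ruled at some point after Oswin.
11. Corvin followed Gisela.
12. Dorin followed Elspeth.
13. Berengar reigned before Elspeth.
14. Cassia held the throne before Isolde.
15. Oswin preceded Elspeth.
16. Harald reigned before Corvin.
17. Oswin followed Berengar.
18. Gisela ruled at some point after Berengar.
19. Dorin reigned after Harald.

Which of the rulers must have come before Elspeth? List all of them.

Aldric, Berengar, Cassia, Harald, Isolde, Oswin

Directly stated before Elspeth: Berengar, Cassia, Isolde, and Oswin.
Aldric reaches Elspeth via Aldric → Isolde → Elspeth.
Harald reaches Elspeth via Harald → Isolde → Elspeth.
No chain forces Gisela (or any of the others) ahead of Elspeth.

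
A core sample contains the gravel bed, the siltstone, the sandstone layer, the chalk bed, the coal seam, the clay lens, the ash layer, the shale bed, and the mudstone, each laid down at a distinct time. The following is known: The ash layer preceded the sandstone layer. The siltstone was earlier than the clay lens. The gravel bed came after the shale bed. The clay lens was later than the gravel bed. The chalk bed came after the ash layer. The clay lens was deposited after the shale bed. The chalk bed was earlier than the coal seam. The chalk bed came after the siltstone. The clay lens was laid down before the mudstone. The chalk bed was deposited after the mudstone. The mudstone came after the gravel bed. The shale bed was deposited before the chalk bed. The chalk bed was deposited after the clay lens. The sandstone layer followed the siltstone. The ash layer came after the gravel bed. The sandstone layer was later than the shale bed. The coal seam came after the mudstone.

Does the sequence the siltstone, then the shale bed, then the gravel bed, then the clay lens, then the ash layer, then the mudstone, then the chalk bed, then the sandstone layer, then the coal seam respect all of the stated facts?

Check each stated constraint against the proposed order — e.g. the shale bed is ahead of the sandstone layer; the siltstone is ahead of the sandstone layer. Every pair is in the required order; nothing is violated.

yes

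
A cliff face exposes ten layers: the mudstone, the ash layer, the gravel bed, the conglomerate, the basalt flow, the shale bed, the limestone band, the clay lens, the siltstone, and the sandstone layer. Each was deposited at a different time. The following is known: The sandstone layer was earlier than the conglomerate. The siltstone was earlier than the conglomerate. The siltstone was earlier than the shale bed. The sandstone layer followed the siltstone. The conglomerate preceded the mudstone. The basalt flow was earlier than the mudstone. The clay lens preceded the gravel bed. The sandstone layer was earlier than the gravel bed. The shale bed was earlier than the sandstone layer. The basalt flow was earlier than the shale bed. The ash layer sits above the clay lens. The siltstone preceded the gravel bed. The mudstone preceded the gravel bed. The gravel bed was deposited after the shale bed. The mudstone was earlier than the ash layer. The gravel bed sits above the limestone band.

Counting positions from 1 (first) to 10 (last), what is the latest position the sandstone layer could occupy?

6

The sandstone layer must come before the ash layer, the conglomerate, the gravel bed, and the mudstone — 4 layers forced after it.
Everything else can be placed before the sandstone layer in some valid order, so the sandstone layer can sit as late as position 10 − 4 = 6.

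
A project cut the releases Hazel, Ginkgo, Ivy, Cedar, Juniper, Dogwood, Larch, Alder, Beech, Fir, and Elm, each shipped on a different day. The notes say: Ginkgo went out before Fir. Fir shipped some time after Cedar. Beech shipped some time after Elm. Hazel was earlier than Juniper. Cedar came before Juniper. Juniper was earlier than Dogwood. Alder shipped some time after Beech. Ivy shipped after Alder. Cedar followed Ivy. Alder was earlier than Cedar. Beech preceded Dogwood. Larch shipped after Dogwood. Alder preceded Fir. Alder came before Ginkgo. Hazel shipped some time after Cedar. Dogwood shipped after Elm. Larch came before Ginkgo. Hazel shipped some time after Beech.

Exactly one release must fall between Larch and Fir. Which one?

Tracing the constraints gives Larch → Ginkgo → Fir, so Ginkgo sits after Larch and before Fir.
No other release is forced both after Larch and before Fir.

Ginkgo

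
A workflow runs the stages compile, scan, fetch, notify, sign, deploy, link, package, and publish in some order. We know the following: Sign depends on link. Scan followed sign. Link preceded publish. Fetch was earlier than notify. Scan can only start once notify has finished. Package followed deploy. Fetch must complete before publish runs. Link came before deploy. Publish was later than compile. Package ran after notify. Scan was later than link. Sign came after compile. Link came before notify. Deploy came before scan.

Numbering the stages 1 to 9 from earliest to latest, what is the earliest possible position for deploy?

2

Link must come before deploy — 1 forced predecessor.
Nothing else is forced ahead of deploy, so its earliest slot is position 1 + 1 = 2.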